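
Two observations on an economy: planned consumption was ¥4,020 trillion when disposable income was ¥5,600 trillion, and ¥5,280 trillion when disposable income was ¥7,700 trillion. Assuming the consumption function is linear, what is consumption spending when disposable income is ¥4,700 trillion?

MPC = (5280 − 4020)/(7700 − 5600) = 1260/2100 = 0.6
a = 4020 − 0.6(5600) = 4020 − 3360 = 660
C = 660 + 0.6(4700) = 660 + 2820 = 3480

C = 3480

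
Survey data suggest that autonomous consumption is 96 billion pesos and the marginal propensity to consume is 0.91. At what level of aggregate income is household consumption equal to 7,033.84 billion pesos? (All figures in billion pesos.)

Y = 7624

96 + 0.91Y = 7033.84
0.91Y = 6937.84, so Y = 6937.84/0.91 = 7624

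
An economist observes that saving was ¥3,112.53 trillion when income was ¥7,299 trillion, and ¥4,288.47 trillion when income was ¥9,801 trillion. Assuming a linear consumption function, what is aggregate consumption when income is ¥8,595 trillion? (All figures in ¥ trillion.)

C = 4873.35

MPS = ΔS/ΔY = (4288.47 − 3112.53)/(9801 − 7299) = 1175.94/2502 = 0.47
MPC = 1 − MPS = 0.53
Autonomous saving = 3112.53 − 0.47(7299) = -318, so a = 318
C = 318 + 0.53(8595) = 318 + 4555.35 = 4873.35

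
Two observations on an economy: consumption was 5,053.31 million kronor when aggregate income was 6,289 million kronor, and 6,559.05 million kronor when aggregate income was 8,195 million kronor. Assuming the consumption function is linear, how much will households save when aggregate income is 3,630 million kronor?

MPC = (6559.05 − 5053.31)/(8195 − 6289) = 1505.74/1906 = 0.79
a = 5053.31 − 0.79(6289) = 5053.31 − 4968.31 = 85
C = 85 + 0.79(3630) = 2952.7
S = 3630 − 2952.7 = 677.3

S = 677.3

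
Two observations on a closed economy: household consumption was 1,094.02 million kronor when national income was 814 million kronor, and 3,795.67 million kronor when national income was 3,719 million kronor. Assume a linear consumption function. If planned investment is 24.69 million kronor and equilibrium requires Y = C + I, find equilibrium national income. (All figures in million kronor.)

Y = 5167

MPC = (3795.67 − 1094.02)/(3719 − 814) = 2701.65/2905 = 0.93
a = 1094.02 − 0.93(814) = 337
Equilibrium: Y = 337 + 0.93Y + 24.69
0.07Y = 361.69, so Y = 361.69/0.07 = 5167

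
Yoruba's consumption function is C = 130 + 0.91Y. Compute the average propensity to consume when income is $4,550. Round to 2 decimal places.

APC = 0.94

C = 130 + 0.91(4550) = 4270.5
APC = C/Y = 4270.5/4550 = 0.94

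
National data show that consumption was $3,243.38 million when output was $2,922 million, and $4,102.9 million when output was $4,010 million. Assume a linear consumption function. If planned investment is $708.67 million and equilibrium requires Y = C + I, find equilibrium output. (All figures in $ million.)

Y = 7827

MPC = (4102.9 − 3243.38)/(4010 − 2922) = 859.52/1088 = 0.79
a = 3243.38 − 0.79(2922) = 935
Equilibrium: Y = 935 + 0.79Y + 708.67
0.21Y = 1643.67, so Y = 1643.67/0.21 = 7827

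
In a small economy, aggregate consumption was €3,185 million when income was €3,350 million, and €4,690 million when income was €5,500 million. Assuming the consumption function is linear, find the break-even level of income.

MPC = (4690 − 3185)/(5500 − 3350) = 1505/2150 = 0.7
a = 3185 − 0.7(3350) = 3185 − 2345 = 840
Break-even: Y = a/(1−MPC) = 840/0.3 = 2800

Y = 2800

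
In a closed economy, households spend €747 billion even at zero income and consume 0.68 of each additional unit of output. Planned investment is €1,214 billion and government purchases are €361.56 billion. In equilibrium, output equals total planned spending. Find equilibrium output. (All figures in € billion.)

Y = C + I + G = 747 + 0.68Y + 1214 + 361.56
Y − 0.68Y = 2322.56
0.32Y = 2322.56, so Y = 2322.56/0.32 = 7258

Y = 7258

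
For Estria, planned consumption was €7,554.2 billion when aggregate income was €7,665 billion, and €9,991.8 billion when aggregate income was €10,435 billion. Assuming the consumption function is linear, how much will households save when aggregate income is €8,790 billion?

S = 245.8

MPC = (9991.8 − 7554.2)/(10435 − 7665) = 2437.6/2770 = 0.88
a = 7554.2 − 0.88(7665) = 7554.2 − 6745.2 = 809
C = 809 + 0.88(8790) = 8544.2
S = 8790 − 8544.2 = 245.8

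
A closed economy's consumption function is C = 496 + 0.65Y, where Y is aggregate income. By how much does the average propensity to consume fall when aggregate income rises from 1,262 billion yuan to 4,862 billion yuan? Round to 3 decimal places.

At Y = 1262: C = 496 + 0.65(1262) = 1316.3, APC = 1316.3/1262 = 1.0430
At Y = 4862: C = 3656.3, APC = 3656.3/4862 = 0.7520
Fall in APC = 1.0430 − 0.7520 = 0.291

ΔAPC = 0.291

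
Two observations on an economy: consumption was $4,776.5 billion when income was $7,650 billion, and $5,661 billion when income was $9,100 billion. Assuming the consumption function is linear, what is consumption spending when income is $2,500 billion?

MPC = (5661 − 4776.5)/(9100 − 7650) = 884.5/1450 = 0.61
a = 4776.5 − 0.61(7650) = 4776.5 − 4666.5 = 110
C = 110 + 0.61(2500) = 110 + 1525 = 1635

C = 1635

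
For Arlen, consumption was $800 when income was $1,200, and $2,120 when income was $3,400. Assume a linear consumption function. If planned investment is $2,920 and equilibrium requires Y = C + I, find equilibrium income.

Y = 7500

MPC = (2120 − 800)/(3400 − 1200) = 1320/2200 = 0.6
a = 800 − 0.6(1200) = 80
Equilibrium: Y = 80 + 0.6Y + 2920
0.4Y = 3000, so Y = 3000/0.4 = 7500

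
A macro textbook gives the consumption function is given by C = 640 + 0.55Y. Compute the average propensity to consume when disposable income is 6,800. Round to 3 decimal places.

C = 640 + 0.55(6800) = 4380
APC = C/Y = 4380/6800 = 0.644

APC = 0.644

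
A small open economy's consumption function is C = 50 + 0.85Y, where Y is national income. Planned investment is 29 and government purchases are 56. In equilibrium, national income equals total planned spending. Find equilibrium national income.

Y = 900

Y = C + I + G = 50 + 0.85Y + 29 + 56
Y − 0.85Y = 135
0.15Y = 135, so Y = 135/0.15 = 900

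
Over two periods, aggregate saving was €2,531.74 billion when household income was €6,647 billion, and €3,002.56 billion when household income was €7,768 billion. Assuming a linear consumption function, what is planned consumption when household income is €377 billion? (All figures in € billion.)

MPS = ΔS/ΔY = (3002.56 − 2531.74)/(7768 − 6647) = 470.82/1121 = 0.42
MPC = 1 − MPS = 0.58
Autonomous saving = 2531.74 − 0.42(6647) = -260, so a = 260
C = 260 + 0.58(377) = 260 + 218.66 = 478.66

C = 478.66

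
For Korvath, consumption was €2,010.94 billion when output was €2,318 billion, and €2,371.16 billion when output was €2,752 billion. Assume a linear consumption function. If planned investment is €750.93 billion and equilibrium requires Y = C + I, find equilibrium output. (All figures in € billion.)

Y = 4929

MPC = (2371.16 − 2010.94)/(2752 − 2318) = 360.22/434 = 0.83
a = 2010.94 − 0.83(2318) = 87
Equilibrium: Y = 87 + 0.83Y + 750.93
0.17Y = 837.93, so Y = 837.93/0.17 = 4929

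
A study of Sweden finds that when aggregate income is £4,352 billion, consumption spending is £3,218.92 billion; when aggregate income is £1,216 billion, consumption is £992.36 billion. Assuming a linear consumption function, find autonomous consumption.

a = 129

MPC = ΔC/ΔY = (3218.92 − 992.36)/(4352 − 1216) = 2226.56/3136 = 0.71
a = C − MPC·Y = 992.36 − 0.71(1216) = 992.36 − 863.36 = 129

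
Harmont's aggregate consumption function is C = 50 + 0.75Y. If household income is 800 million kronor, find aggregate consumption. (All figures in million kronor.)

C = 50 + 0.75(800) = 50 + 600 = 650

C = 650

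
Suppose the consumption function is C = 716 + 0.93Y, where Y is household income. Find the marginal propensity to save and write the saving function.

MPS = 1 − MPC = 1 − 0.93 = 0.07
S = Y − C = -716 + 0.07Y

MPS = 0.07; S = -716 + 0.07Y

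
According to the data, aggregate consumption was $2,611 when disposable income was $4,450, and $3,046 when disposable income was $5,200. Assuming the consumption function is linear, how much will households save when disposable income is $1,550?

MPC = (3046 − 2611)/(5200 − 4450) = 435/750 = 0.58
a = 2611 − 0.58(4450) = 2611 − 2581 = 30
C = 30 + 0.58(1550) = 929
S = 1550 − 929 = 621

S = 621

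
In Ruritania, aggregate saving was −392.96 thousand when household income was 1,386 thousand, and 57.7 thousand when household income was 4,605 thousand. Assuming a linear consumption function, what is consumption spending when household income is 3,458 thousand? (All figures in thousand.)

MPS = ΔS/ΔY = (57.7 − (-392.96))/(4605 − 1386) = 450.66/3219 = 0.14
MPC = 1 − MPS = 0.86
Autonomous saving = -392.96 − 0.14(1386) = -587, so a = 587
C = 587 + 0.86(3458) = 587 + 2973.88 = 3560.88

C = 3560.88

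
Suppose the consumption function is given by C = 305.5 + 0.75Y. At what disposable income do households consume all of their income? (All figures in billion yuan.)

Y = 1222

At break-even, C = Y: 305.5 + 0.75Y = Y
0.25Y = 305.5, so Y = 305.5/0.25 = 1222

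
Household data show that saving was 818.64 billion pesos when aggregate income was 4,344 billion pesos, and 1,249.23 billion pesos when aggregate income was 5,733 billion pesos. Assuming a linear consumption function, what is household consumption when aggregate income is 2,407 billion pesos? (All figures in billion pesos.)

MPS = ΔS/ΔY = (1249.23 − 818.64)/(5733 − 4344) = 430.59/1389 = 0.31
MPC = 1 − MPS = 0.69
Autonomous saving = 818.64 − 0.31(4344) = -528, so a = 528
C = 528 + 0.69(2407) = 528 + 1660.83 = 2188.83

C = 2188.83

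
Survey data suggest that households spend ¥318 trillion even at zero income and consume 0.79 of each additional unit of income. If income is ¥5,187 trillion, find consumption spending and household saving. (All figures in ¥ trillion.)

C = 4415.73; S = 771.27

C = 318 + 0.79(5187) = 318 + 4097.73 = 4415.73
S = Y − C = 5187 − 4415.73 = 771.27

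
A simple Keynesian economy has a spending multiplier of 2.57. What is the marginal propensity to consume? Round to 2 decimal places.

MPC = 0.61

k = 1/(1 − MPC), so 1 − MPC = 1/k = 1/2.57 = 0.3891
MPC = 1 − 0.3891 = 0.61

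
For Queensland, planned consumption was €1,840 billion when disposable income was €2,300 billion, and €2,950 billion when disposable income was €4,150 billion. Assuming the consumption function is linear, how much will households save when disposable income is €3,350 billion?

S = 880

MPC = (2950 − 1840)/(4150 − 2300) = 1110/1850 = 0.6
a = 1840 − 0.6(2300) = 1840 − 1380 = 460
C = 460 + 0.6(3350) = 2470
S = 3350 − 2470 = 880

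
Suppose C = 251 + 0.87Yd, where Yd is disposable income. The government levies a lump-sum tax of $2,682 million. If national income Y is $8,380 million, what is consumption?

C = 5208.26

Yd = Y − T = 8380 − 2682 = 5698
C = 251 + 0.87(5698) = 251 + 4957.26 = 5208.26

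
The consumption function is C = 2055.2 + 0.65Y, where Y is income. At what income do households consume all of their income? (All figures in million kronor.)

At break-even, C = Y: 2055.2 + 0.65Y = Y
0.35Y = 2055.2, so Y = 2055.2/0.35 = 5872

Y = 5872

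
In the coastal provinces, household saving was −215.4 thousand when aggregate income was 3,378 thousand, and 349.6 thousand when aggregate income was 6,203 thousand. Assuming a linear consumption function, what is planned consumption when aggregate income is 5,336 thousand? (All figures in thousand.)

C = 5159.8

MPS = ΔS/ΔY = (349.6 − (-215.4))/(6203 − 3378) = 565/2825 = 0.2
MPC = 1 − MPS = 0.8
Autonomous saving = -215.4 − 0.2(3378) = -891, so a = 891
C = 891 + 0.8(5336) = 891 + 4268.8 = 5159.8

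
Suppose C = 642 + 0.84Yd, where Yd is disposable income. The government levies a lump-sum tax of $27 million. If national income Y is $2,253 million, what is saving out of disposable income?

Yd = Y − T = 2253 − 27 = 2226
C = 642 + 0.84(2226) = 642 + 1869.84 = 2511.84
S = Yd − C = 2226 − 2511.84 = -285.84

S = -285.84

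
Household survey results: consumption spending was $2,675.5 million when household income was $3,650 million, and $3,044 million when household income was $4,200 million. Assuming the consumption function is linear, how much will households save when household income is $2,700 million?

MPC = (3044 − 2675.5)/(4200 − 3650) = 368.5/550 = 0.67
a = 2675.5 − 0.67(3650) = 2675.5 − 2445.5 = 230
C = 230 + 0.67(2700) = 2039
S = 2700 − 2039 = 661

S = 661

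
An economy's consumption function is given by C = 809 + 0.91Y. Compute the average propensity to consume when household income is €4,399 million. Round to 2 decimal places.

C = 809 + 0.91(4399) = 4812.09
APC = C/Y = 4812.09/4399 = 1.09

APC = 1.09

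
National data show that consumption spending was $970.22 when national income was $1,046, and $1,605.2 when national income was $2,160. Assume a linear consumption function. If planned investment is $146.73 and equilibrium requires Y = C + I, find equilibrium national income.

Y = 1211

MPC = (1605.2 − 970.22)/(2160 − 1046) = 634.98/1114 = 0.57
a = 970.22 − 0.57(1046) = 374
Equilibrium: Y = 374 + 0.57Y + 146.73
0.43Y = 520.73, so Y = 520.73/0.43 = 1211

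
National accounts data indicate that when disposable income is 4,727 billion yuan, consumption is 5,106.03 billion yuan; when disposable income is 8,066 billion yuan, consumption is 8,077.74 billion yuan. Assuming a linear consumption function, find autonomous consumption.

MPC = ΔC/ΔY = (8077.74 − 5106.03)/(8066 − 4727) = 2971.71/3339 = 0.89
a = C − MPC·Y = 5106.03 − 0.89(4727) = 5106.03 − 4207.03 = 899

a = 899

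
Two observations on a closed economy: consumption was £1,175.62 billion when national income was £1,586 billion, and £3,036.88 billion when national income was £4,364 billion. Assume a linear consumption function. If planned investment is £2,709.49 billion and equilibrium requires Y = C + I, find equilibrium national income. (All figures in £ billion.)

MPC = (3036.88 − 1175.62)/(4364 − 1586) = 1861.26/2778 = 0.67
a = 1175.62 − 0.67(1586) = 113
Equilibrium: Y = 113 + 0.67Y + 2709.49
0.33Y = 2822.49, so Y = 2822.49/0.33 = 8553

Y = 8553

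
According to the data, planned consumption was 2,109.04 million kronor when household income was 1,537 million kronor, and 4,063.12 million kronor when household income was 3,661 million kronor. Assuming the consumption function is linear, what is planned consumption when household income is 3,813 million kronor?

C = 4202.96

MPC = (4063.12 − 2109.04)/(3661 − 1537) = 1954.08/2124 = 0.92
a = 2109.04 − 0.92(1537) = 2109.04 − 1414.04 = 695
C = 695 + 0.92(3813) = 695 + 3507.96 = 4202.96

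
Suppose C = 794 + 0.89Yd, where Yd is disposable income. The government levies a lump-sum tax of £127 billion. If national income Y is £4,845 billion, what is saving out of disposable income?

S = -275.02

Yd = Y − T = 4845 − 127 = 4718
C = 794 + 0.89(4718) = 794 + 4199.02 = 4993.02
S = Yd − C = 4718 − 4993.02 = -275.02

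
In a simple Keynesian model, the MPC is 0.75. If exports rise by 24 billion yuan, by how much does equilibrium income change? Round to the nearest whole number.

The multiplier is 1/(1 − MPC) = 1/0.25.
ΔY = 24/0.25 = 96.00 ≈ 96

ΔY ≈ 96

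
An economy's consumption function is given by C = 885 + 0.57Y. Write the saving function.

S = -885 + 0.43Y

S = Y − C = Y − (885 + 0.57Y) = -885 + (1 − 0.57)Y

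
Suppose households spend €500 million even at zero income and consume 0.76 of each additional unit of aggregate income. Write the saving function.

S = -500 + 0.24Y

S = Y − C = Y − (500 + 0.76Y) = -500 + (1 − 0.76)Y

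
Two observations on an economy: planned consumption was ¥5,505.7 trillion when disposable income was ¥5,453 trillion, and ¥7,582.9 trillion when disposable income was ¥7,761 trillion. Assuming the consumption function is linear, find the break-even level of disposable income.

Y = 5980

MPC = (7582.9 − 5505.7)/(7761 − 5453) = 2077.2/2308 = 0.9
a = 5505.7 − 0.9(5453) = 5505.7 − 4907.7 = 598
Break-even: Y = a/(1−MPC) = 598/0.1 = 5980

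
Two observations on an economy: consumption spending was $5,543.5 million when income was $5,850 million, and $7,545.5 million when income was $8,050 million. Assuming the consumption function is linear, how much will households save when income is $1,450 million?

MPC = (7545.5 − 5543.5)/(8050 − 5850) = 2002/2200 = 0.91
a = 5543.5 − 0.91(5850) = 5543.5 − 5323.5 = 220
C = 220 + 0.91(1450) = 1539.5
S = 1450 − 1539.5 = -89.5

S = -89.5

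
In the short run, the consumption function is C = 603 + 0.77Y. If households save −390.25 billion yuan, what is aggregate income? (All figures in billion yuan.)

Y = 925

S = Y − C = -603 + 0.23Y
-603 + 0.23Y = -390.25, so 0.23Y = 212.75 and Y = 925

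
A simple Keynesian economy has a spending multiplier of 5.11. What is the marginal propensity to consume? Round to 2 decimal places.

k = 1/(1 − MPC), so 1 − MPC = 1/k = 1/5.11 = 0.1957
MPC = 1 − 0.1957 = 0.80

MPC = 0.80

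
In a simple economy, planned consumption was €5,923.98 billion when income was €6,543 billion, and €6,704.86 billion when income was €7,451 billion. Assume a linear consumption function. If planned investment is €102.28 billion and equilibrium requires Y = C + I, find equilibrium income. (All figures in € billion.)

MPC = (6704.86 − 5923.98)/(7451 − 6543) = 780.88/908 = 0.86
a = 5923.98 − 0.86(6543) = 297
Equilibrium: Y = 297 + 0.86Y + 102.28
0.14Y = 399.28, so Y = 399.28/0.14 = 2852

Y = 2852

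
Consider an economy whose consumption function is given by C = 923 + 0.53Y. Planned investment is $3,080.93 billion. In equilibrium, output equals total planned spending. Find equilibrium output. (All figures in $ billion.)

Y = C + I = 923 + 0.53Y + 3080.93
Y − 0.53Y = 4003.93
0.47Y = 4003.93, so Y = 4003.93/0.47 = 8519

Y = 8519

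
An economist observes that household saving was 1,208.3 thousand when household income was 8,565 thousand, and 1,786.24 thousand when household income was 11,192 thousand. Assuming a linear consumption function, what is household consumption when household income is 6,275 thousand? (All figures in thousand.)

C = 5570.5

MPS = ΔS/ΔY = (1786.24 − 1208.3)/(11192 − 8565) = 577.94/2627 = 0.22
MPC = 1 − MPS = 0.78
Autonomous saving = 1208.3 − 0.22(8565) = -676, so a = 676
C = 676 + 0.78(6275) = 676 + 4894.5 = 5570.5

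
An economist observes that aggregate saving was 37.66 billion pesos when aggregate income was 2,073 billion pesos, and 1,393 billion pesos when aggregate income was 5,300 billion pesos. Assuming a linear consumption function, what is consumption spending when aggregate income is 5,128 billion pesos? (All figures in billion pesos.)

MPS = ΔS/ΔY = (1393 − 37.66)/(5300 − 2073) = 1355.34/3227 = 0.42
MPC = 1 − MPS = 0.58
Autonomous saving = 37.66 − 0.42(2073) = -833, so a = 833
C = 833 + 0.58(5128) = 833 + 2974.24 = 3807.24

C = 3807.24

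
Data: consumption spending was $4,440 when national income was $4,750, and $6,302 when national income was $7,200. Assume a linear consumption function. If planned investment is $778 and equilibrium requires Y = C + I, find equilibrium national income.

Y = 6700

MPC = (6302 − 4440)/(7200 − 4750) = 1862/2450 = 0.76
a = 4440 − 0.76(4750) = 830
Equilibrium: Y = 830 + 0.76Y + 778
0.24Y = 1608, so Y = 1608/0.24 = 6700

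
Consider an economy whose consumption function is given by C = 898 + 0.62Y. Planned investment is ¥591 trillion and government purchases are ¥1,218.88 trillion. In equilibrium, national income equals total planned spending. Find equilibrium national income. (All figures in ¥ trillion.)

Y = 7126

Y = C + I + G = 898 + 0.62Y + 591 + 1218.88
Y − 0.62Y = 2707.88
0.38Y = 2707.88, so Y = 2707.88/0.38 = 7126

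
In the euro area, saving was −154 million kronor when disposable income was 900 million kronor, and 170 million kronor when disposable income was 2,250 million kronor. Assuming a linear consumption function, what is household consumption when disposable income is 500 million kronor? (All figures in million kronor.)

MPS = ΔS/ΔY = (170 − (-154))/(2250 − 900) = 324/1350 = 0.24
MPC = 1 − MPS = 0.76
Autonomous saving = -154 − 0.24(900) = -370, so a = 370
C = 370 + 0.76(500) = 370 + 380 = 750

C = 750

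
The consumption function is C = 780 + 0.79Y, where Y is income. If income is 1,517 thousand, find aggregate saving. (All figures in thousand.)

C = 780 + 0.79(1517) = 780 + 1198.43 = 1978.43
S = Y − C = 1517 − 1978.43 = -461.43

S = -461.43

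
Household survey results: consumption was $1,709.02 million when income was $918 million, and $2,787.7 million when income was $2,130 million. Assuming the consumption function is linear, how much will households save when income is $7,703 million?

MPC = (2787.7 − 1709.02)/(2130 − 918) = 1078.68/1212 = 0.89
a = 1709.02 − 0.89(918) = 1709.02 − 817.02 = 892
C = 892 + 0.89(7703) = 7747.67
S = 7703 − 7747.67 = -44.67

S = -44.67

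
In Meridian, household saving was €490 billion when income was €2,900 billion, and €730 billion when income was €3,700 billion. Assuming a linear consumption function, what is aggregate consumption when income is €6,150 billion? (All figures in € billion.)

MPS = ΔS/ΔY = (730 − 490)/(3700 − 2900) = 240/800 = 0.3
MPC = 1 − MPS = 0.7
Autonomous saving = 490 − 0.3(2900) = -380, so a = 380
C = 380 + 0.7(6150) = 380 + 4305 = 4685

C = 4685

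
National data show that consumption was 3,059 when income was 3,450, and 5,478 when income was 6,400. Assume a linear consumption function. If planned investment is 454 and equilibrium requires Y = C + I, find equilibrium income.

MPC = (5478 − 3059)/(6400 − 3450) = 2419/2950 = 0.82
a = 3059 − 0.82(3450) = 230
Equilibrium: Y = 230 + 0.82Y + 454
0.18Y = 684, so Y = 684/0.18 = 3800

Y = 3800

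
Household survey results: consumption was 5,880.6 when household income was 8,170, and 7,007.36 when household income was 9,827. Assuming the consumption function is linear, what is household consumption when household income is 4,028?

MPC = (7007.36 − 5880.6)/(9827 − 8170) = 1126.76/1657 = 0.68
a = 5880.6 − 0.68(8170) = 5880.6 − 5555.6 = 325
C = 325 + 0.68(4028) = 325 + 2739.04 = 3064.04

C = 3064.04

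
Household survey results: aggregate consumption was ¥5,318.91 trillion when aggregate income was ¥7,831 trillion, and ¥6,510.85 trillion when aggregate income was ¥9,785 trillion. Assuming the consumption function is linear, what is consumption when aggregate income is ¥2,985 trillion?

C = 2362.85

MPC = (6510.85 − 5318.91)/(9785 − 7831) = 1191.94/1954 = 0.61
a = 5318.91 − 0.61(7831) = 5318.91 − 4776.91 = 542
C = 542 + 0.61(2985) = 542 + 1820.85 = 2362.85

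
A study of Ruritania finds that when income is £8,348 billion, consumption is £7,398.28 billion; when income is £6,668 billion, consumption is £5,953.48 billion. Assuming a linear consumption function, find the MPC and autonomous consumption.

MPC = ΔC/ΔY = (7398.28 − 5953.48)/(8348 − 6668) = 1444.8/1680 = 0.86
a = C − MPC·Y = 5953.48 − 0.86(6668) = 5953.48 − 5734.48 = 219

MPC = 0.86; a = 219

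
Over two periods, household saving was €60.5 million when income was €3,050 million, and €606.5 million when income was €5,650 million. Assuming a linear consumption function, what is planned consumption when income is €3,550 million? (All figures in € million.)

MPS = ΔS/ΔY = (606.5 − 60.5)/(5650 − 3050) = 546/2600 = 0.21
MPC = 1 − MPS = 0.79
Autonomous saving = 60.5 − 0.21(3050) = -580, so a = 580
C = 580 + 0.79(3550) = 580 + 2804.5 = 3384.5

C = 3384.5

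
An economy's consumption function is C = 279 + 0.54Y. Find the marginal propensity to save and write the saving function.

MPS = 1 − MPC = 1 − 0.54 = 0.46
S = Y − C = -279 + 0.46Y

MPS = 0.46; S = -279 + 0.46Y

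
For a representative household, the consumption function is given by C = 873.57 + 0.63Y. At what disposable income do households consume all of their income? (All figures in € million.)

At break-even, C = Y: 873.57 + 0.63Y = Y
0.37Y = 873.57, so Y = 873.57/0.37 = 2361

Y = 2361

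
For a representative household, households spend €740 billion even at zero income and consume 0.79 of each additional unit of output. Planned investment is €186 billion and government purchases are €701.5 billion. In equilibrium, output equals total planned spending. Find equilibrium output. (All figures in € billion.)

Y = 7750

Y = C + I + G = 740 + 0.79Y + 186 + 701.5
Y − 0.79Y = 1627.5
0.21Y = 1627.5, so Y = 1627.5/0.21 = 7750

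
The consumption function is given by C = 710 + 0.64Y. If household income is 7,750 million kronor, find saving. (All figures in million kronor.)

C = 710 + 0.64(7750) = 710 + 4960 = 5670
S = Y − C = 7750 − 5670 = 2080

S = 2080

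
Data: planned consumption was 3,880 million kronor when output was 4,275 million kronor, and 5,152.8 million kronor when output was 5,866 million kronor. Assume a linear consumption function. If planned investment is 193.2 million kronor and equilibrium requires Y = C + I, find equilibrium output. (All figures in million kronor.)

Y = 3266

MPC = (5152.8 − 3880)/(5866 − 4275) = 1272.8/1591 = 0.8
a = 3880 − 0.8(4275) = 460
Equilibrium: Y = 460 + 0.8Y + 193.2
0.2Y = 653.2, so Y = 653.2/0.2 = 3266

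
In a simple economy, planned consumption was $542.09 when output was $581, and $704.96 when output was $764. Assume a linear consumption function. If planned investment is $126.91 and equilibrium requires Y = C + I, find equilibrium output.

MPC = (704.96 − 542.09)/(764 − 581) = 162.87/183 = 0.89
a = 542.09 − 0.89(581) = 25
Equilibrium: Y = 25 + 0.89Y + 126.91
0.11Y = 151.91, so Y = 151.91/0.11 = 1381

Y = 1381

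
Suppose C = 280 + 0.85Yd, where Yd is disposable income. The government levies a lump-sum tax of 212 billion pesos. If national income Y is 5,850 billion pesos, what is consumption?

Yd = Y − T = 5850 − 212 = 5638
C = 280 + 0.85(5638) = 280 + 4792.3 = 5072.3

C = 5072.3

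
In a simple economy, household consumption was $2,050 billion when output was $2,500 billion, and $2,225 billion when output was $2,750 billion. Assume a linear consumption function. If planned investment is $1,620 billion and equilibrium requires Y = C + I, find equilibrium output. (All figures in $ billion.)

MPC = (2225 − 2050)/(2750 − 2500) = 175/250 = 0.7
a = 2050 − 0.7(2500) = 300
Equilibrium: Y = 300 + 0.7Y + 1620
0.3Y = 1920, so Y = 1920/0.3 = 6400

Y = 6400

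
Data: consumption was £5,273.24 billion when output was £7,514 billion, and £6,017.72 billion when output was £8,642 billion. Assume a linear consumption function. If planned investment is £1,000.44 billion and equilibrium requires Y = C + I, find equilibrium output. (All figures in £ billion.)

MPC = (6017.72 − 5273.24)/(8642 − 7514) = 744.48/1128 = 0.66
a = 5273.24 − 0.66(7514) = 314
Equilibrium: Y = 314 + 0.66Y + 1000.44
0.34Y = 1314.44, so Y = 1314.44/0.34 = 3866

Y = 3866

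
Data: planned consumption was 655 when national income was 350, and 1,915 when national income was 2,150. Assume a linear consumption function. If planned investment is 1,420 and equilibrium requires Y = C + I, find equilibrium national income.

Y = 6100

MPC = (1915 − 655)/(2150 − 350) = 1260/1800 = 0.7
a = 655 − 0.7(350) = 410
Equilibrium: Y = 410 + 0.7Y + 1420
0.3Y = 1830, so Y = 1830/0.3 = 6100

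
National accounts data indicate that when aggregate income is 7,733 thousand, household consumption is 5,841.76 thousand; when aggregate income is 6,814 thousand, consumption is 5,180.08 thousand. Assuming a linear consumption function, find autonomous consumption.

a = 274

MPC = ΔC/ΔY = (5841.76 − 5180.08)/(7733 − 6814) = 661.68/919 = 0.72
a = C − MPC·Y = 5180.08 − 0.72(6814) = 5180.08 − 4906.08 = 274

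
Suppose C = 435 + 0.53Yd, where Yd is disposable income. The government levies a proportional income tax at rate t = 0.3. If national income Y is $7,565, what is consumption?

Yd = (1 − 0.3)(7565) = 0.7(7565) = 5295.5
C = 435 + 0.53(5295.5) = 435 + 2806.615 = 3241.615

C = 3241.615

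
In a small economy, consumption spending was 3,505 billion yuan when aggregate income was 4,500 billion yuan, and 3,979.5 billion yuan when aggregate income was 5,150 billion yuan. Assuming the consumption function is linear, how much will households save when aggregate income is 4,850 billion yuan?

MPC = (3979.5 − 3505)/(5150 − 4500) = 474.5/650 = 0.73
a = 3505 − 0.73(4500) = 3505 − 3285 = 220
C = 220 + 0.73(4850) = 3760.5
S = 4850 − 3760.5 = 1089.5

S = 1089.5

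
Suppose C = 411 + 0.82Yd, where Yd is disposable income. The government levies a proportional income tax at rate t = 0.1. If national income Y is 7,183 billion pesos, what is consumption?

C = 5712.054

Yd = (1 − 0.1)(7183) = 0.9(7183) = 6464.7
C = 411 + 0.82(6464.7) = 411 + 5301.054 = 5712.054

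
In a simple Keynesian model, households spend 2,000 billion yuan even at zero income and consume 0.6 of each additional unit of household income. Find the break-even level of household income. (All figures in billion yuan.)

Y = 5000

At break-even, C = Y: 2000 + 0.6Y = Y
0.4Y = 2000, so Y = 2000/0.4 = 5000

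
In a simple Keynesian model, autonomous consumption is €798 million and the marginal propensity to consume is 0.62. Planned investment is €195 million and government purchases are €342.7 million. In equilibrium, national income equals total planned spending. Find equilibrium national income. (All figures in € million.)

Y = C + I + G = 798 + 0.62Y + 195 + 342.7
Y − 0.62Y = 1335.7
0.38Y = 1335.7, so Y = 1335.7/0.38 = 3515

Y = 3515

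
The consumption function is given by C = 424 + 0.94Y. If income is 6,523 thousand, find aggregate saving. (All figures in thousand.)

S = -32.62

C = 424 + 0.94(6523) = 424 + 6131.62 = 6555.62
S = Y − C = 6523 − 6555.62 = -32.62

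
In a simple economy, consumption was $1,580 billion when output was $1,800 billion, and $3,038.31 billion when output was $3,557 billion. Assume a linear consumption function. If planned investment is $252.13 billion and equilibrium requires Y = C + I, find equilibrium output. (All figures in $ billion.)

MPC = (3038.31 − 1580)/(3557 − 1800) = 1458.31/1757 = 0.83
a = 1580 − 0.83(1800) = 86
Equilibrium: Y = 86 + 0.83Y + 252.13
0.17Y = 338.13, so Y = 338.13/0.17 = 1989

Y = 1989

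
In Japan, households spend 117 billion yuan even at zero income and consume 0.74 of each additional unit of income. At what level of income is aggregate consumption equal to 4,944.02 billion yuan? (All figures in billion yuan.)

117 + 0.74Y = 4944.02
0.74Y = 4827.02, so Y = 4827.02/0.74 = 6523

Y = 6523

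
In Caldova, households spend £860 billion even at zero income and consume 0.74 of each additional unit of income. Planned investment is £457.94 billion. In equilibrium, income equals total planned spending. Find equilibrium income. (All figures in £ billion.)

Y = C + I = 860 + 0.74Y + 457.94
Y − 0.74Y = 1317.94
0.26Y = 1317.94, so Y = 1317.94/0.26 = 5069

Y = 5069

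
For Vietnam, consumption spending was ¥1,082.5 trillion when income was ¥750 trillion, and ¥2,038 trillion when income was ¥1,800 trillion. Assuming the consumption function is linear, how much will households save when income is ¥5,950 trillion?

MPC = (2038 − 1082.5)/(1800 − 750) = 955.5/1050 = 0.91
a = 1082.5 − 0.91(750) = 1082.5 − 682.5 = 400
C = 400 + 0.91(5950) = 5814.5
S = 5950 − 5814.5 = 135.5

S = 135.5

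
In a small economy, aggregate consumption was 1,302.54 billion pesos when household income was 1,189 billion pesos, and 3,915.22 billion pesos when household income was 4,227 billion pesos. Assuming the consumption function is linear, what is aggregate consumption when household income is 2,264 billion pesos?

C = 2227.04

MPC = (3915.22 − 1302.54)/(4227 − 1189) = 2612.68/3038 = 0.86
a = 1302.54 − 0.86(1189) = 1302.54 − 1022.54 = 280
C = 280 + 0.86(2264) = 280 + 1947.04 = 2227.04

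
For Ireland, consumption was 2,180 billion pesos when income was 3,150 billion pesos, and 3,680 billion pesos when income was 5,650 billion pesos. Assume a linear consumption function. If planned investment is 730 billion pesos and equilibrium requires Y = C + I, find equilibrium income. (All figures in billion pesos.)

MPC = (3680 − 2180)/(5650 − 3150) = 1500/2500 = 0.6
a = 2180 − 0.6(3150) = 290
Equilibrium: Y = 290 + 0.6Y + 730
0.4Y = 1020, so Y = 1020/0.4 = 2550

Y = 2550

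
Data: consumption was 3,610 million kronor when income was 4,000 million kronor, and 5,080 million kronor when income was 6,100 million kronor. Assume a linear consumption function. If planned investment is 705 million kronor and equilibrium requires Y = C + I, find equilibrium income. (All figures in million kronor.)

Y = 5050

MPC = (5080 − 3610)/(6100 − 4000) = 1470/2100 = 0.7
a = 3610 − 0.7(4000) = 810
Equilibrium: Y = 810 + 0.7Y + 705
0.3Y = 1515, so Y = 1515/0.3 = 5050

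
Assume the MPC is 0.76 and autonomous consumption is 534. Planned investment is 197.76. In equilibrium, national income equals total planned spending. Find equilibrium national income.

Y = 3049

Y = C + I = 534 + 0.76Y + 197.76
Y − 0.76Y = 731.76
0.24Y = 731.76, so Y = 731.76/0.24 = 3049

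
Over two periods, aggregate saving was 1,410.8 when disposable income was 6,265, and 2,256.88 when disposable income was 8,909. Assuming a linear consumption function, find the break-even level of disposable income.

MPS = ΔS/ΔY = (2256.88 − 1410.8)/(8909 − 6265) = 846.08/2644 = 0.32
MPC = 1 − MPS = 0.68
From S(6265) = 1410.8: −a + 0.32(6265) = 1410.8, so a = 2004.8 − 1410.8 = 594
Break-even (S = 0): Y = a/MPS = 594/0.32 = 1856.25

Y = 1856.25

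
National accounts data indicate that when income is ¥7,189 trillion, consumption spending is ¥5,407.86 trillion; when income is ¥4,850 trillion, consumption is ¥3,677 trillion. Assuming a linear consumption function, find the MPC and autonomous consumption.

MPC = 0.74; a = 88

MPC = ΔC/ΔY = (5407.86 − 3677)/(7189 − 4850) = 1730.86/2339 = 0.74
a = C − MPC·Y = 3677 − 0.74(4850) = 3677 − 3589 = 88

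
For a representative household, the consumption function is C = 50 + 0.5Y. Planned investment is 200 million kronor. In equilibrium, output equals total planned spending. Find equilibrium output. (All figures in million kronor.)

Y = 500

Y = C + I = 50 + 0.5Y + 200
Y − 0.5Y = 250
0.5Y = 250, so Y = 250/0.5 = 500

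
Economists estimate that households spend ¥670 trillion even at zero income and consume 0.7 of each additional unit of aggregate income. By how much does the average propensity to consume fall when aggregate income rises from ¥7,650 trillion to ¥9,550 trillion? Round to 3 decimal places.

ΔAPC = 0.017

At Y = 7650: C = 670 + 0.7(7650) = 6025, APC = 6025/7650 = 0.7876
At Y = 9550: C = 7355, APC = 7355/9550 = 0.7702
Fall in APC = 0.7876 − 0.7702 = 0.0174 ≈ 0.017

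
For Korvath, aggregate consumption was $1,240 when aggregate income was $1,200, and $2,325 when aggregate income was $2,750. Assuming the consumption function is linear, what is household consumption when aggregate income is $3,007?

C = 2504.9

MPC = (2325 − 1240)/(2750 − 1200) = 1085/1550 = 0.7
a = 1240 − 0.7(1200) = 1240 − 840 = 400
C = 400 + 0.7(3007) = 400 + 2104.9 = 2504.9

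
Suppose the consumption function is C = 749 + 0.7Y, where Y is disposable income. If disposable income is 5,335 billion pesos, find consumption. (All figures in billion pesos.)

C = 749 + 0.7(5335) = 749 + 3734.5 = 4483.5

C = 4483.5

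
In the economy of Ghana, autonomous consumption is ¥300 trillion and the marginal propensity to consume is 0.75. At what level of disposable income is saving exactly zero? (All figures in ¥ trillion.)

At break-even, C = Y: 300 + 0.75Y = Y
0.25Y = 300, so Y = 300/0.25 = 1200

Y = 1200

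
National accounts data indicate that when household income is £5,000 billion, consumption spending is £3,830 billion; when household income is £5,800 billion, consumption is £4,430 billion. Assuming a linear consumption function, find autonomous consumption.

MPC = ΔC/ΔY = (4430 − 3830)/(5800 − 5000) = 600/800 = 0.75
a = C − MPC·Y = 3830 − 0.75(5000) = 3830 − 3750 = 80

a = 80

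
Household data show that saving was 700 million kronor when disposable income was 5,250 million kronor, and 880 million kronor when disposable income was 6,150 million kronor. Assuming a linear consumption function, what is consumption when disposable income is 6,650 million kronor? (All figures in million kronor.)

MPS = ΔS/ΔY = (880 − 700)/(6150 − 5250) = 180/900 = 0.2
MPC = 1 − MPS = 0.8
Autonomous saving = 700 − 0.2(5250) = -350, so a = 350
C = 350 + 0.8(6650) = 350 + 5320 = 5670

C = 5670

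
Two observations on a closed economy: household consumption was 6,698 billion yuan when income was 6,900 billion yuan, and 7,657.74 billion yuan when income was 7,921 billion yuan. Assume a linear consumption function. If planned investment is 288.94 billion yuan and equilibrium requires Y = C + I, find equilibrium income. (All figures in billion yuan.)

MPC = (7657.74 − 6698)/(7921 − 6900) = 959.74/1021 = 0.94
a = 6698 − 0.94(6900) = 212
Equilibrium: Y = 212 + 0.94Y + 288.94
0.06Y = 500.94, so Y = 500.94/0.06 = 8349

Y = 8349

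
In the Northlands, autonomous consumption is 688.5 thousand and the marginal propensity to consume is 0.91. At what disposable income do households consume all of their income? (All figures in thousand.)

Y = 7650

At break-even, C = Y: 688.5 + 0.91Y = Y
0.09Y = 688.5, so Y = 688.5/0.09 = 7650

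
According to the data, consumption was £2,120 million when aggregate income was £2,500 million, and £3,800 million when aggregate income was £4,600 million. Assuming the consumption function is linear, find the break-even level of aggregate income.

MPC = (3800 − 2120)/(4600 − 2500) = 1680/2100 = 0.8
a = 2120 − 0.8(2500) = 2120 − 2000 = 120
Break-even: Y = a/(1−MPC) = 120/0.2 = 600

Y = 600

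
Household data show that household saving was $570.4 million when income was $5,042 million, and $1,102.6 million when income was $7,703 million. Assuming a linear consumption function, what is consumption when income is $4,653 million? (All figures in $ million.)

MPS = ΔS/ΔY = (1102.6 − 570.4)/(7703 − 5042) = 532.2/2661 = 0.2
MPC = 1 − MPS = 0.8
Autonomous saving = 570.4 − 0.2(5042) = -438, so a = 438
C = 438 + 0.8(4653) = 438 + 3722.4 = 4160.4

C = 4160.4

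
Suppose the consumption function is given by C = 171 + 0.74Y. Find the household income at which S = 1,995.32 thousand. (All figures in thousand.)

S = Y − C = -171 + 0.26Y
-171 + 0.26Y = 1995.32, so 0.26Y = 2166.32 and Y = 8332

Y = 8332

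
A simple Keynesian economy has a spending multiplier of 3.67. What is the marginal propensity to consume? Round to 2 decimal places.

k = 1/(1 − MPC), so 1 − MPC = 1/k = 1/3.67 = 0.2725
MPC = 1 − 0.2725 = 0.73

MPC = 0.73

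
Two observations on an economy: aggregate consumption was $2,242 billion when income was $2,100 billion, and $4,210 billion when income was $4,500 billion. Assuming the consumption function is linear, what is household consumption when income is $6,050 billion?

C = 5481

MPC = (4210 − 2242)/(4500 − 2100) = 1968/2400 = 0.82
a = 2242 − 0.82(2100) = 2242 − 1722 = 520
C = 520 + 0.82(6050) = 520 + 4961 = 5481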